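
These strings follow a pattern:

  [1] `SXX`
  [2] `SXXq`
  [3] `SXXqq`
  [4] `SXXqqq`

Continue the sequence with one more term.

Each term is the previous one with q appended.
Applying this once more to SXXqqq:

SXXqqqq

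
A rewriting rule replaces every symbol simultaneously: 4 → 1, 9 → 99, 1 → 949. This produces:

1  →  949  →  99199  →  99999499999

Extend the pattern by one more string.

999999999919999999999

Apply φ to 99999499999 symbol by symbol: 9→99, 9→99, 9→99, 9→99, 9→99, 4→1, 9→99, 9→99, 9→99, 9→99, 9→99; joined: 99 99 99 99 99 1 99 99 99 99 99.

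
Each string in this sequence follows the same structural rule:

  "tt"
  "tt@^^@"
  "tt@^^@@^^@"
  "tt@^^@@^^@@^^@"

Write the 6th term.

tt@^^@@^^@@^^@@^^@@^^@

Each term is the previous one with @^^@ appended.
From tt@^^@@^^@@^^@, 2 further steps: tt@^^@@^^@@^^@ → tt@^^@@^^@@^^@@^^@ → (answer).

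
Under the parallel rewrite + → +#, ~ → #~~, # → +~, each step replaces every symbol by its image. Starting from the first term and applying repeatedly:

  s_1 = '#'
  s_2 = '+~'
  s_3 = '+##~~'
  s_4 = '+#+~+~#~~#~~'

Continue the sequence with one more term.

Rewriting each symbol of +#+~+~#~~#~~: +→+#, #→+~, +→+#, ~→#~~, +→+#, ~→#~~, #→+~, ~→#~~, ~→#~~, #→+~, ~→#~~, ~→#~~, which concatenates to +# +~ +# #~~ +# #~~ +~ #~~ #~~ +~ #~~ #~~.

+#+~+##~~+##~~+~#~~#~~+~#~~#~~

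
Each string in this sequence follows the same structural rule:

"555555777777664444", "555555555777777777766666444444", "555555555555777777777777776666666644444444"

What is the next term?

Reading off run lengths: 5 runs 6, 9, 12; 7 runs 6, 10, 14; 6 runs 2, 5, 8; 4 runs 4, 6, 8 — each is linear in n (n = 1, 2, …).
Setting n = 4 gives 15, 18, 11, 10 characters in each block.

555555555555555777777777777777777666666666664444444444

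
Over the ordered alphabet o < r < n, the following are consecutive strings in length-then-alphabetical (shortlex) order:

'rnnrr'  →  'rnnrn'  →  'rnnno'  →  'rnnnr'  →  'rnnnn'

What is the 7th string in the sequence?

Advancing 2 positions from rnnnn through rnnnn → noooo reaches term 7.

nooor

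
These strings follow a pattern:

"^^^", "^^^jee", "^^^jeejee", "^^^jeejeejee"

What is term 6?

^^^jeejeejeejeejee

The strings grow by a fixed suffix jee each time.
From ^^^jeejeejee, 2 further steps: ^^^jeejeejee → ^^^jeejeejeejee → (answer).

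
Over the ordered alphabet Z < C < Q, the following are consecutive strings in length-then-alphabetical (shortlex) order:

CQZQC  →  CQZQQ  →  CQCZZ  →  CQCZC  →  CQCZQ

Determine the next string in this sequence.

The successor of CQCZQ increments the rightmost position that isn't already Q and resets every position after it to Z.

CQCCZ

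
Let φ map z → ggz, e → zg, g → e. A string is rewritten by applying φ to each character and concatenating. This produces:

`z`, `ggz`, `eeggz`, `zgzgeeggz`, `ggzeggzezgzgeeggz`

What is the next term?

φ(ggzeggzezgzgeeggz) expands symbol-by-symbol to e e ggz zg e e ggz zg ggz e ggz e zg zg e e ggz; joining the 17 pieces gives the next term.

eeggzzgeeggzzgggzeggzezgzgeeggz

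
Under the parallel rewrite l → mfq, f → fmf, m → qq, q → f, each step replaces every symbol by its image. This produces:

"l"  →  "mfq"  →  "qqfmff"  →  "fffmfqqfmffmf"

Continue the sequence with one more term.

fmffmffmfqqfmffffmfqqfmffmfqqfmf

Applying the rule to each of the 13 symbols of fffmfqqfmffmf gives the pieces fmf fmf fmf qq fmf f f fmf qq fmf fmf qq fmf, which concatenate to the answer.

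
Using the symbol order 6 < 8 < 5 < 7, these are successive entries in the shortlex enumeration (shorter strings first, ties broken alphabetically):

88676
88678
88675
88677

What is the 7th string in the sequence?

Advancing 3 positions from 88677 through 88677 → 88866 → 88868 reaches term 7.

88865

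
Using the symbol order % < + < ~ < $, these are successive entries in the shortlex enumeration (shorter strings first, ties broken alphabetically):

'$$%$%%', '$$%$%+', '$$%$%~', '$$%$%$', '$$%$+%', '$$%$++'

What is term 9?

Stepping forward 3 times from $$%$++: $$%$++ → $$%$+~ → $$%$+$, then the target.

$$%$~%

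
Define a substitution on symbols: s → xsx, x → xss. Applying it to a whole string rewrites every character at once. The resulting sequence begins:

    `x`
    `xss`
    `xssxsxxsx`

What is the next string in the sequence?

xssxsxxsxxssxsxxssxssxsxxss

Rewriting each symbol of xssxsxxsx: x→xss, s→xsx, s→xsx, x→xss, s→xsx, x→xss, x→xss, s→xsx, x→xss, which concatenates to xss xsx xsx xss xsx xss xss xsx xss.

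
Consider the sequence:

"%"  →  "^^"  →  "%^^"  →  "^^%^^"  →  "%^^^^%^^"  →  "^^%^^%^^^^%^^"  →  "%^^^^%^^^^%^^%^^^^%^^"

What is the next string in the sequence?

^^%^^%^^^^%^^%^^^^%^^^^%^^%^^^^%^^

Each term (from the third on) is the two preceding terms concatenated in order: term 3 = %·^^ = %^^.
So term 8 is ^^%^^%^^^^%^^·%^^^^%^^^^%^^%^^^^%^^.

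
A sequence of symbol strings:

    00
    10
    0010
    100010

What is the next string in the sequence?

This is a Fibonacci-style word recurrence s(k) = s(k−2)·s(k−1): e.g. 00·10 = 0010.
So term 5 is 0010·100010.

0010100010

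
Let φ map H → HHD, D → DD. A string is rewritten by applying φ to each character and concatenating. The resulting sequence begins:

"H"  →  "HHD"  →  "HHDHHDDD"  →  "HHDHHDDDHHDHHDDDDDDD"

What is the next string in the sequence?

HHDHHDDDHHDHHDDDDDDDHHDHHDDDHHDHHDDDDDDDDDDDDDDD

Applying the rule to each of the 20 symbols of HHDHHDDDHHDHHDDDDDDD gives the pieces HHD HHD DD HHD HHD DD DD DD HHD HHD DD HHD HHD DD DD DD DD DD DD DD, which concatenate to the answer.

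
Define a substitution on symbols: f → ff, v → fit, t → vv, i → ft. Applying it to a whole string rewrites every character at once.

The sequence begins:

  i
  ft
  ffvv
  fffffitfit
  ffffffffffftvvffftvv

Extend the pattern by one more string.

Replace each of the 20 characters of ffffffffffftvvffftvv in place — ff ff ff ff ff ff ff ff ff ff ff vv fit fit ff ff ff vv fit fit — and concatenate.

ffffffffffffffffffffffvvfitfitffffffvvfitfit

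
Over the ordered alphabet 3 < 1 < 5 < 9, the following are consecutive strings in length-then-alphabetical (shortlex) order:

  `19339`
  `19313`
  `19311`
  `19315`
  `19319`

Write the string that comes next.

19353

The successor of 19319 increments the rightmost position that isn't already 9 and resets every position after it to 3.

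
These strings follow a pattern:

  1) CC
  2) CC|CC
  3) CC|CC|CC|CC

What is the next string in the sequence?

CC|CC|CC|CC|CC|CC|CC|CC

Every step duplicates the string with '|' between the halves.
One more doubling of CC|CC|CC|CC gives the answer.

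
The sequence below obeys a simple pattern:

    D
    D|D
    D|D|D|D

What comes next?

Every step duplicates the string with '|' between the halves.
Doubling D|D|D|D with '|' between the halves:

D|D|D|D|D|D|D|D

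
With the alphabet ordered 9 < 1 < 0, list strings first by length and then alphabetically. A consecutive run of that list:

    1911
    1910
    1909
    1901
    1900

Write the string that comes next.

1199

Treat 1900 as a base-3 numeral over the given alphabet and add one, carrying through any trailing 0's.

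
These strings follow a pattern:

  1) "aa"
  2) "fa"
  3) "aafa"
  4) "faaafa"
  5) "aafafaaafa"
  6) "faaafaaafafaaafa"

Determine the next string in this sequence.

aafafaaafafaaafaaafafaaafa

This is a Fibonacci-style word recurrence s(k) = s(k−2)·s(k−1): e.g. aa·fa = aafa.
Continuing: aafafaaafa · faaafaaafafaaafa gives term 7.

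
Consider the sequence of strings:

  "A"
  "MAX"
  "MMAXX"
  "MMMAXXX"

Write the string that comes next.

Each term wraps the previous one in M on the left and X on the right.
Applying this once more to MMMAXXX:

MMMMAXXXX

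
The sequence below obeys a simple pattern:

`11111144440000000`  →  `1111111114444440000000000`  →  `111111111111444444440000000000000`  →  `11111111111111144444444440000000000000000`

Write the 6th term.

111111111111111111111444444444444440000000000000000000000

Each string has the form 1^{3n} 4^{2n} 0^{3n+1}, where the shown terms are n = 2, 3, 4, 5.
For term 6, n = 7, so the run lengths are 21, 14, 22.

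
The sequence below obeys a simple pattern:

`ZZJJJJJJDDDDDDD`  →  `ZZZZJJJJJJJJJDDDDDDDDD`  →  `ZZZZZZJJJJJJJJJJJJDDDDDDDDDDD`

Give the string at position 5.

Term n consists of 2n-2 Z's, followed by 3n J's, followed by 2n+3 D's, where the shown terms are n = 2, 3, 4.
Setting n = 6 gives 10, 18, 15 characters in each block.

ZZZZZZZZZZJJJJJJJJJJJJJJJJJJDDDDDDDDDDDDDDD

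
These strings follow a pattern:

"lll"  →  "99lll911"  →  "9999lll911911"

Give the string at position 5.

99999999lll911911911911

Every step adds 99 to the front and 911 to the end of the previous string.
From 9999lll911911, 2 further steps: 9999lll911911 → 999999lll911911911 → (answer).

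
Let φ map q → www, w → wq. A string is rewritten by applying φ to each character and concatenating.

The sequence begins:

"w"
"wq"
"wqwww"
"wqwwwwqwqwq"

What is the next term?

Rewriting each symbol of wqwwwwqwqwq: w→wq, q→www, w→wq, w→wq, w→wq, w→wq, q→www, w→wq, q→www, w→wq, q→www, which concatenates to wq www wq wq wq wq www wq www wq www.

wqwwwwqwqwqwqwwwwqwwwwqwww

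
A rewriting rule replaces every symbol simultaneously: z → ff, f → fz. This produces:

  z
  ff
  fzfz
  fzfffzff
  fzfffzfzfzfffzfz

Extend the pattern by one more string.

Replace each of the 16 characters of fzfffzfzfzfffzfz in place — fz ff fz fz fz ff fz ff fz ff fz fz fz ff fz ff — and concatenate.

fzfffzfzfzfffzfffzfffzfzfzfffzff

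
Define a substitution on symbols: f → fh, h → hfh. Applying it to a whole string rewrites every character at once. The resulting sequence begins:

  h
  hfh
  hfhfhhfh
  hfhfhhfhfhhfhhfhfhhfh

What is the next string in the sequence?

φ(hfhfhhfhfhhfhhfhfhhfh) expands symbol-by-symbol to hfh fh hfh fh hfh hfh fh hfh fh hfh hfh fh hfh hfh fh hfh fh hfh hfh fh hfh; joining the 21 pieces gives the next term.

hfhfhhfhfhhfhhfhfhhfhfhhfhhfhfhhfhhfhfhhfhfhhfhhfhfhhfh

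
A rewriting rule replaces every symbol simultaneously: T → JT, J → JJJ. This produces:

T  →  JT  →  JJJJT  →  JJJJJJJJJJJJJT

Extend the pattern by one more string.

φ(JJJJJJJJJJJJJT) expands symbol-by-symbol to JJJ JJJ JJJ JJJ JJJ JJJ JJJ JJJ JJJ JJJ JJJ JJJ JJJ JT; joining the 14 pieces gives the next term.

JJJJJJJJJJJJJJJJJJJJJJJJJJJJJJJJJJJJJJJJT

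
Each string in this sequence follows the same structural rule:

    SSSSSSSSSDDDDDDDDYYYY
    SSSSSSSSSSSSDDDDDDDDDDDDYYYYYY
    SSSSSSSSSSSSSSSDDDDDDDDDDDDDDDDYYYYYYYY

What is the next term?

SSSSSSSSSSSSSSSSSSDDDDDDDDDDDDDDDDDDDDYYYYYYYYYY

The n-th term is 3n+3 S's then 4n D's then 2n Y's, where the shown terms are n = 2, 3, 4.
At n = 5 the blocks have lengths 18, 20, 10.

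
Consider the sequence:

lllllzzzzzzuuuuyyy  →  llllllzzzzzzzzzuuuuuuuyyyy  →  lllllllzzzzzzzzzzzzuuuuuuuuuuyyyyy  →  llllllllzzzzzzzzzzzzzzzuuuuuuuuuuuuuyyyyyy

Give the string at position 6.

The n-th term is n+3 l's then 3n z's then 3n-2 u's then n+1 y's, where the shown terms are n = 2, 3, 4, 5.
Setting n = 7 gives 10, 21, 19, 8 characters in each block.

llllllllllzzzzzzzzzzzzzzzzzzzzzuuuuuuuuuuuuuuuuuuuyyyyyyyy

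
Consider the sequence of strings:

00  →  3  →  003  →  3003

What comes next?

0033003

Each term (from the third on) is the two preceding terms concatenated in order: term 3 = 00·3 = 003.
So term 5 is 003·3003.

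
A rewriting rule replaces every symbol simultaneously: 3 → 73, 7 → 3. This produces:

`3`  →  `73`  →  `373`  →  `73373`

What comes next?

37373373

Expanding 73373: 7→3, 3→73, 3→73, 7→3, 3→73. Concatenated: 3 73 73 3 73.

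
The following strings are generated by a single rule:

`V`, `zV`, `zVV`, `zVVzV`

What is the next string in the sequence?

zVVzVzVV

From term 3 onward, concatenate the last term with the second-to-last: zV·V = zVV, zVV·zV = zVVzV, …
Continuing: zVVzV · zVV gives term 5.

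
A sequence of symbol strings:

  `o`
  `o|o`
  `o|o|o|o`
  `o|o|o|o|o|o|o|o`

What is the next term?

s(k+1) = s(k)·|·s(k) — each term doubles the last with '|' between the halves.
Doubling o|o|o|o|o|o|o|o with '|' between the halves:

o|o|o|o|o|o|o|o|o|o|o|o|o|o|o|o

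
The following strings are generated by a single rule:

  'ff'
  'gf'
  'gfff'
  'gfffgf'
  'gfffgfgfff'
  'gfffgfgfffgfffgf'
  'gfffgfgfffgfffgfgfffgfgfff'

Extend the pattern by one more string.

gfffgfgfffgfffgfgfffgfgfffgfffgfgfffgfffgf

Each term (from the third on) is the previous term followed by the one before it: term 3 = gf·ff = gfff.
The next term joins gfffgfgfffgfffgfgfffgfgfff and gfffgfgfffgfffgf.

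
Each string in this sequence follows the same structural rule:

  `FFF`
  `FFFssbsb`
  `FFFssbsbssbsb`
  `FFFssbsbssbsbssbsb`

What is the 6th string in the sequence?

Each term is the previous one with ssbsb appended.
From FFFssbsbssbsbssbsb, 2 further steps: FFFssbsbssbsbssbsb → FFFssbsbssbsbssbsbssbsb → (answer).

FFFssbsbssbsbssbsbssbsbssbsb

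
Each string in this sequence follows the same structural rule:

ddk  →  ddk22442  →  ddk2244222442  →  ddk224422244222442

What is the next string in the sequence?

The strings grow by a fixed suffix 22442 each time.
One more step from ddk224422244222442 gives the answer.

ddk22442224422244222442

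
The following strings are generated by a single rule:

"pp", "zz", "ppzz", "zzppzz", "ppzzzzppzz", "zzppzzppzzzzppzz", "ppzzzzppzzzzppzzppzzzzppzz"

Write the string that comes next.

Each term (from the third on) is the two preceding terms concatenated in order: term 3 = pp·zz = ppzz.
So term 8 is zzppzzppzzzzppzz·ppzzzzppzzzzppzzppzzzzppzz.

zzppzzppzzzzppzzppzzzzppzzzzppzzppzzzzppzz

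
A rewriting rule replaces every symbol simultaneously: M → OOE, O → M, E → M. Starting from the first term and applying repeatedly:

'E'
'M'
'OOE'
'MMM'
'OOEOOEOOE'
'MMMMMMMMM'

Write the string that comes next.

OOEOOEOOEOOEOOEOOEOOEOOEOOE

Expanding MMMMMMMMM: M→OOE, M→OOE, M→OOE, M→OOE, M→OOE, M→OOE, M→OOE, M→OOE, M→OOE. Concatenated: OOE OOE OOE OOE OOE OOE OOE OOE OOE.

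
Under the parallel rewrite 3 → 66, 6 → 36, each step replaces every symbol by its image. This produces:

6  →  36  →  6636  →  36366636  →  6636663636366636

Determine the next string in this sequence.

36366636363666366636663636366636

Replace each of the 16 characters of 6636663636366636 in place — 36 36 66 36 36 36 66 36 66 36 66 36 36 36 66 36 — and concatenate.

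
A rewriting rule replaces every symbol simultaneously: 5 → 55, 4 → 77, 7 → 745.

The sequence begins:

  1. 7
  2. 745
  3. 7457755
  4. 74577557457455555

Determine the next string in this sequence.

Replace each of the 17 characters of 74577557457455555 in place — 745 77 55 745 745 55 55 745 77 55 745 77 55 55 55 55 55 — and concatenate.

745775574574555557457755745775555555555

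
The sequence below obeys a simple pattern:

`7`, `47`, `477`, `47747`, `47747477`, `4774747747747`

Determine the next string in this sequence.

This is a Fibonacci-style word recurrence s(k) = s(k−1)·s(k−2): e.g. 47·7 = 477.
The next term joins 4774747747747 and 47747477.

477474774774747747477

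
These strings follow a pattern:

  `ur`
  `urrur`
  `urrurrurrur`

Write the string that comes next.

s(k+1) = s(k)·r·s(k) — each term doubles the last with 'r' between the halves.
One more doubling of urrurrurrur gives the answer.

urrurrurrurrurrurrurrur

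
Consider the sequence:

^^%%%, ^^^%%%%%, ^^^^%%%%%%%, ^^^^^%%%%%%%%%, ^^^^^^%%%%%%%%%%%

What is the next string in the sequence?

^^^^^^^%%%%%%%%%%%%%

Reading off run lengths: ^ runs 2, 3, 4, 5, 6; % runs 3, 5, 7, 9, 11 — each is linear in n, where the shown terms are n = 2, 3, 4, 5, 6.
For the next term, n = 7, so the run lengths are 7, 13.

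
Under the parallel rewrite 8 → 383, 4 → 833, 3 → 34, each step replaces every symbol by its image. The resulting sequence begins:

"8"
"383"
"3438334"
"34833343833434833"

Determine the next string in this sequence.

34833383343434833343833434833348333833434

Applying the rule to each of the 17 symbols of 34833343833434833 gives the pieces 34 833 383 34 34 34 833 34 383 34 34 833 34 833 383 34 34, which concatenate to the answer.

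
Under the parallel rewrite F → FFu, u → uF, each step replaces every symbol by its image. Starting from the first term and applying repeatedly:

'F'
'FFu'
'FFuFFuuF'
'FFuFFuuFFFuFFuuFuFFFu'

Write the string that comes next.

Rewriting the 21 symbols of FFuFFuuFFFuFFuuFuFFFu one by one yields FFu FFu uF FFu FFu uF uF FFu FFu FFu uF FFu FFu uF uF FFu uF FFu FFu FFu uF; concatenated:

FFuFFuuFFFuFFuuFuFFFuFFuFFuuFFFuFFuuFuFFFuuFFFuFFuFFuuF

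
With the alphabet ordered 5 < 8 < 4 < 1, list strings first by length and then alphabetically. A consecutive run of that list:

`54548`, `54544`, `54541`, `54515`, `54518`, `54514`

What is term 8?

54855

Stepping forward 2 times from 54514: 54514 → 54511, then the target.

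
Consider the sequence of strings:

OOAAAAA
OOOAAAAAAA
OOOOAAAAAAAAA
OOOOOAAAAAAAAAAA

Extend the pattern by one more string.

OOOOOOAAAAAAAAAAAAA

Term n consists of n-1 O's, followed by 2n-1 A's, where the shown terms are n = 3, 4, 5, 6.
Setting n = 7 gives 6, 13 characters in each block.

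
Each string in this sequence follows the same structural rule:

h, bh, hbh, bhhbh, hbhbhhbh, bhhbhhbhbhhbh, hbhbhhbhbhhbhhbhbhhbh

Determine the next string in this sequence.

bhhbhhbhbhhbhhbhbhhbhbhhbhhbhbhhbh

Each term (from the third on) is the two preceding terms concatenated in order: term 3 = h·bh = hbh.
Continuing: bhhbhhbhbhhbh · hbhbhhbhbhhbhhbhbhhbh gives term 8.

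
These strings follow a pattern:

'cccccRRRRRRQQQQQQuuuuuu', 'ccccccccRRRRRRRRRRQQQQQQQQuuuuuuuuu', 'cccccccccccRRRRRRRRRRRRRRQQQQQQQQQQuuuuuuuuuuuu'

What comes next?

Each string has the form c^{3n-1} R^{4n-2} Q^{2n+2} u^{3n}, where the shown terms are n = 2, 3, 4.
At n = 5 the blocks have lengths 14, 18, 12, 15.

ccccccccccccccRRRRRRRRRRRRRRRRRRQQQQQQQQQQQQuuuuuuuuuuuuuuu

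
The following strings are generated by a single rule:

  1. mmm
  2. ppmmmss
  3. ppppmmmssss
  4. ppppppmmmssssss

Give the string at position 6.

ppppppppppmmmssssssssss

Every step adds pp to the front and ss to the end of the previous string.
From ppppppmmmssssss, 2 further steps: ppppppmmmssssss → ppppppppmmmssssssss → (answer).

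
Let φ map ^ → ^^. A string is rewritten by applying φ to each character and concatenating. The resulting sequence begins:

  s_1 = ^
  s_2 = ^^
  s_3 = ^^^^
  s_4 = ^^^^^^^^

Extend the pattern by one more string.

^^^^^^^^^^^^^^^^

Rewriting each symbol of ^^^^^^^^: ^→^^, ^→^^, ^→^^, ^→^^, ^→^^, ^→^^, ^→^^, ^→^^, which concatenates to ^^ ^^ ^^ ^^ ^^ ^^ ^^ ^^.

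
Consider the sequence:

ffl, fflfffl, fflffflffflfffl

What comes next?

Every step duplicates the string with 'f' between the halves.
So the next term is two copies of fflffflffflfffl with 'f' between the halves.

fflffflffflffflffflffflffflfffl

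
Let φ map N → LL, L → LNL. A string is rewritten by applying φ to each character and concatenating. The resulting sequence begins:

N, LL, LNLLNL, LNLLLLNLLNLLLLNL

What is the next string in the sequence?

Rewriting the 16 symbols of LNLLLLNLLNLLLLNL one by one yields LNL LL LNL LNL LNL LNL LL LNL LNL LL LNL LNL LNL LNL LL LNL; concatenated:

LNLLLLNLLNLLNLLNLLLLNLLNLLLLNLLNLLNLLNLLLLNL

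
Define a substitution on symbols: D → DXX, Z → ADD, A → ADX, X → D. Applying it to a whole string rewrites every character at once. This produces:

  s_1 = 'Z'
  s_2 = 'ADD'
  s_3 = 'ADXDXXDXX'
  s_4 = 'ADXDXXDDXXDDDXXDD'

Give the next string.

ADXDXXDDXXDDDXXDXXDDDXXDXXDXXDDDXXDXX

Applying the rule to each of the 17 symbols of ADXDXXDDXXDDDXXDD gives the pieces ADX DXX D DXX D D DXX DXX D D DXX DXX DXX D D DXX DXX, which concatenate to the answer.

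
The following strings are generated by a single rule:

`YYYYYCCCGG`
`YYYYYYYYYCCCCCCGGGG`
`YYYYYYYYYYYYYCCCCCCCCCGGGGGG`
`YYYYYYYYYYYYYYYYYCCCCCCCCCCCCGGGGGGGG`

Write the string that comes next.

YYYYYYYYYYYYYYYYYYYYYCCCCCCCCCCCCCCCGGGGGGGGGG

Reading off run lengths: Y runs 5, 9, 13, 17; C runs 3, 6, 9, 12; G runs 2, 4, 6, 8 — each is linear in n (n = 1, 2, …).
Setting n = 5 gives 21, 15, 10 characters in each block.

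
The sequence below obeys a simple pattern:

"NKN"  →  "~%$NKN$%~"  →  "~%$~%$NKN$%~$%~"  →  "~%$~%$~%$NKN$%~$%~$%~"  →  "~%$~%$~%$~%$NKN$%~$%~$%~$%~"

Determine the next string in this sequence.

Every step adds ~%$ to the front and $%~ to the end of the previous string.
Applying this once more to ~%$~%$~%$~%$NKN$%~$%~$%~$%~:

~%$~%$~%$~%$~%$NKN$%~$%~$%~$%~$%~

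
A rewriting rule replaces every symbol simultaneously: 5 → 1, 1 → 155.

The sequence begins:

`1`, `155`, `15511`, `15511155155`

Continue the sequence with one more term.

Rewriting each symbol of 15511155155: 1→155, 5→1, 5→1, 1→155, 1→155, 1→155, 5→1, 5→1, 1→155, 5→1, 5→1, which concatenates to 155 1 1 155 155 155 1 1 155 1 1.

155111551551551115511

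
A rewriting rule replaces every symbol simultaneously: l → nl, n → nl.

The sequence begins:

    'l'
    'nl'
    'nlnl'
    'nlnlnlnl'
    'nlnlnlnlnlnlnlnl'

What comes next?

φ(nlnlnlnlnlnlnlnl) expands symbol-by-symbol to nl nl nl nl nl nl nl nl nl nl nl nl nl nl nl nl; joining the 16 pieces gives the next term.

nlnlnlnlnlnlnlnlnlnlnlnlnlnlnlnl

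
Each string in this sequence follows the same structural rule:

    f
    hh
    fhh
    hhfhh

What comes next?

fhhhhfhh

Each term (from the third on) is the two preceding terms concatenated in order: term 3 = f·hh = fhh.
The next term joins fhh and hhfhh.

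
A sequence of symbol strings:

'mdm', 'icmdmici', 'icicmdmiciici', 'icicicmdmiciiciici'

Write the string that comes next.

Each term wraps the previous one in ic on the left and ici on the right.
Applying this once more to icicicmdmiciiciici:

icicicicmdmiciiciiciici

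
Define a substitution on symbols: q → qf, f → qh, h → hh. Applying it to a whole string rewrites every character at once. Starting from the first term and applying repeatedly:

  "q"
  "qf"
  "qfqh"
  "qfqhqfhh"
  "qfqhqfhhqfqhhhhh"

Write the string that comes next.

qfqhqfhhqfqhhhhhqfqhqfhhhhhhhhhh

Replace each of the 16 characters of qfqhqfhhqfqhhhhh in place — qf qh qf hh qf qh hh hh qf qh qf hh hh hh hh hh — and concatenate.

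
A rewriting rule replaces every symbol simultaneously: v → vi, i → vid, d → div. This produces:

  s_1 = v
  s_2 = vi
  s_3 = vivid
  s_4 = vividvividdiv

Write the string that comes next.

φ(vividvividdiv) expands symbol-by-symbol to vi vid vi vid div vi vid vi vid div div vid vi; joining the 13 pieces gives the next term.

vividvividdivvividvividdivdivvidvi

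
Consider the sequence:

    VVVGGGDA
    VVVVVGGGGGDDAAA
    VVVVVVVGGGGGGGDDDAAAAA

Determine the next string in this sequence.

Term n consists of 2n+1 V's, followed by 2n+1 G's, followed by n D's, followed by 2n-1 A's (n = 1, 2, …).
At n = 4 the blocks have lengths 9, 9, 4, 7.

VVVVVVVVVGGGGGGGGGDDDDAAAAAAA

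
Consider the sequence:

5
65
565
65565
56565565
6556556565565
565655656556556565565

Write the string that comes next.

6556556565565565655656556556565565

Each term (from the third on) is the two preceding terms concatenated in order: term 3 = 5·65 = 565.
The next term joins 6556556565565 and 565655656556556565565.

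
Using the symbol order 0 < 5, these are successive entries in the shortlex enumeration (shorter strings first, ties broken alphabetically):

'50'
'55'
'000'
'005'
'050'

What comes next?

Treat 050 as a base-2 numeral over the given alphabet and add one, carrying through any trailing 5's.

055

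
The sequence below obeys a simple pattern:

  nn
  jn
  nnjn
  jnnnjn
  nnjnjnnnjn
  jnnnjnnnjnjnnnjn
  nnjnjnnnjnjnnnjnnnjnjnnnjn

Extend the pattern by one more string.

jnnnjnnnjnjnnnjnnnjnjnnnjnjnnnjnnnjnjnnnjn

This is a Fibonacci-style word recurrence s(k) = s(k−2)·s(k−1): e.g. nn·jn = nnjn.
The next term joins jnnnjnnnjnjnnnjn and nnjnjnnnjnjnnnjnnnjnjnnnjn.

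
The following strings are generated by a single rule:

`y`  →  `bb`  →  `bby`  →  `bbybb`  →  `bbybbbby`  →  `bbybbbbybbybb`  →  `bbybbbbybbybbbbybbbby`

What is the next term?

From term 3 onward, concatenate the last term with the second-to-last: bb·y = bby, bby·bb = bbybb, …
Continuing: bbybbbbybbybbbbybbbby · bbybbbbybbybb gives term 8.

bbybbbbybbybbbbybbbbybbybbbbybbybb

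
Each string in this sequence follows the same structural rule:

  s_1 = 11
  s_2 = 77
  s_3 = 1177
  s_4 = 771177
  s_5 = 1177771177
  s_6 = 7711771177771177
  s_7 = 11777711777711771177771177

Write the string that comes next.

771177117777117711777711777711771177771177

Each term (from the third on) is the two preceding terms concatenated in order: term 3 = 11·77 = 1177.
Continuing: 7711771177771177 · 11777711777711771177771177 gives term 8.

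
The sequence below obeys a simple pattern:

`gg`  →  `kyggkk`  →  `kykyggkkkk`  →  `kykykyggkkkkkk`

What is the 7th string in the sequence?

Each term wraps the previous one in ky on the left and kk on the right.
From kykykyggkkkkkk, 3 further steps: kykykyggkkkkkk → kykykykyggkkkkkkkk → kykykykykyggkkkkkkkkkk → (answer).

kykykykykykyggkkkkkkkkkkkk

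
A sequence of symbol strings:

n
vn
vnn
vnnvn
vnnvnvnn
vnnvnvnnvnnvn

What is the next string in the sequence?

vnnvnvnnvnnvnvnnvnvnn

Each term (from the third on) is the previous term followed by the one before it: term 3 = vn·n = vnn.
Continuing: vnnvnvnnvnnvn · vnnvnvnn gives term 7.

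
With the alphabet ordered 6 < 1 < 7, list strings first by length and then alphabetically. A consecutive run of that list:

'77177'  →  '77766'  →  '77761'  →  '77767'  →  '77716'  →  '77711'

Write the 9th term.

77771

Stepping forward 3 times from 77711: 77711 → 77717 → 77776, then the target.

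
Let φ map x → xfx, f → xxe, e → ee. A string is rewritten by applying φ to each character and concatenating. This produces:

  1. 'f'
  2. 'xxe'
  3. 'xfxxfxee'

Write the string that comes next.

xfxxxexfxxfxxxexfxeeee

Apply φ to xfxxfxee symbol by symbol: x→xfx, f→xxe, x→xfx, x→xfx, f→xxe, x→xfx, e→ee, e→ee; joined: xfx xxe xfx xfx xxe xfx ee ee.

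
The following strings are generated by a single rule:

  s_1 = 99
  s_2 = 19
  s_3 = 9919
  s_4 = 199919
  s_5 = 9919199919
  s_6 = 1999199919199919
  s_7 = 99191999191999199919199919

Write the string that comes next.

From term 3 onward, concatenate the second-to-last term with the last: 99·19 = 9919, 19·9919 = 199919, …
So term 8 is 1999199919199919·99191999191999199919199919.

199919991919991999191999191999199919199919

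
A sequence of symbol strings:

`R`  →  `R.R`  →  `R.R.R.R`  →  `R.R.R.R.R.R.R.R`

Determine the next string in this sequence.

R.R.R.R.R.R.R.R.R.R.R.R.R.R.R.R

Every step duplicates the string with '.' between the halves.
One more doubling of R.R.R.R.R.R.R.R gives the answer.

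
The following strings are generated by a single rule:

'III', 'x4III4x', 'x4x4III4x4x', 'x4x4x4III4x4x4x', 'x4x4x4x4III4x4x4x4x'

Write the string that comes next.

x4x4x4x4x4III4x4x4x4x4x

Every step adds x4 to the front and 4x to the end of the previous string.
One more step from x4x4x4x4III4x4x4x4x gives the answer.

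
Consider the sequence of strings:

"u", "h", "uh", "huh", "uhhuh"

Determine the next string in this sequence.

huhuhhuh

Each term (from the third on) is the two preceding terms concatenated in order: term 3 = u·h = uh.
So term 6 is huh·uhhuh.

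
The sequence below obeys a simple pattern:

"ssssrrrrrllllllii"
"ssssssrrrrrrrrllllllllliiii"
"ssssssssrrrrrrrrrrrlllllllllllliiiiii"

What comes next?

The n-th term is 2n s's then 3n-1 r's then 3n l's then 2n-2 i's, where the shown terms are n = 2, 3, 4.
For the next term, n = 5, so the run lengths are 10, 14, 15, 8.

ssssssssssrrrrrrrrrrrrrrllllllllllllllliiiiiiii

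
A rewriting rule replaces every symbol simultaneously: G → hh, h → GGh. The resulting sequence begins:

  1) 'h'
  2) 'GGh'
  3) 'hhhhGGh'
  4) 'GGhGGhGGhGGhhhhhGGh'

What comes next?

Replace each of the 19 characters of GGhGGhGGhGGhhhhhGGh in place — hh hh GGh hh hh GGh hh hh GGh hh hh GGh GGh GGh GGh GGh hh hh GGh — and concatenate.

hhhhGGhhhhhGGhhhhhGGhhhhhGGhGGhGGhGGhGGhhhhhGGh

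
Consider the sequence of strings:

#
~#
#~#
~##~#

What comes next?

From term 3 onward, concatenate the second-to-last term with the last: #·~# = #~#, ~#·#~# = ~##~#, …
So term 5 is #~#·~##~#.

#~#~##~#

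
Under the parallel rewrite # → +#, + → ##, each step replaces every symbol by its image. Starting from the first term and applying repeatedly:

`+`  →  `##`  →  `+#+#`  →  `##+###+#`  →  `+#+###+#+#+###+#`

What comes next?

Rewriting the 16 symbols of +#+###+#+#+###+# one by one yields ## +# ## +# +# +# ## +# ## +# ## +# +# +# ## +#; concatenated:

##+###+#+#+###+###+###+#+#+###+#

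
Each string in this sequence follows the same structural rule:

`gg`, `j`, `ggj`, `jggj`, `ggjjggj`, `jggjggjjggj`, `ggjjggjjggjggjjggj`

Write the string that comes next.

Each term (from the third on) is the two preceding terms concatenated in order: term 3 = gg·j = ggj.
Continuing: jggjggjjggj · ggjjggjjggjggjjggj gives term 8.

jggjggjjggjggjjggjjggjggjjggj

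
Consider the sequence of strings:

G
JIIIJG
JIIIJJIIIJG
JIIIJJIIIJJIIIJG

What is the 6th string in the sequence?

The strings grow by a fixed prefix JIIIJ each time.
From JIIIJJIIIJJIIIJG, 2 further steps: JIIIJJIIIJJIIIJG → JIIIJJIIIJJIIIJJIIIJG → (answer).

JIIIJJIIIJJIIIJJIIIJJIIIJG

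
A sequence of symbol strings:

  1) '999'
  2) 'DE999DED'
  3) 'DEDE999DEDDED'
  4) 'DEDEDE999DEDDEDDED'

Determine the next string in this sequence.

Every step adds DE to the front and DED to the end of the previous string.
So the next term is DE·DEDEDE999DEDDEDDED·DED.

DEDEDEDE999DEDDEDDEDDED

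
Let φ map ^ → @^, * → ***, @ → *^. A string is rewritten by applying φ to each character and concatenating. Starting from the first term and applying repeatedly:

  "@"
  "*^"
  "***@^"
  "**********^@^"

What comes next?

******************************@^*^@^

Replace each of the 13 characters of **********^@^ in place — *** *** *** *** *** *** *** *** *** *** @^ *^ @^ — and concatenate.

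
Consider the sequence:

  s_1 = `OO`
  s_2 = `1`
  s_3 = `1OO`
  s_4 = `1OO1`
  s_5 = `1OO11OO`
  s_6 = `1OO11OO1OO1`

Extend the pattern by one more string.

Each term (from the third on) is the previous term followed by the one before it: term 3 = 1·OO = 1OO.
So term 7 is 1OO11OO1OO1·1OO11OO.

1OO11OO1OO11OO11OO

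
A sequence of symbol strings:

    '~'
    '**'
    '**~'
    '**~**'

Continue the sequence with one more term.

**~****~

Each term (from the third on) is the previous term followed by the one before it: term 3 = **·~ = **~.
The next term joins **~** and **~.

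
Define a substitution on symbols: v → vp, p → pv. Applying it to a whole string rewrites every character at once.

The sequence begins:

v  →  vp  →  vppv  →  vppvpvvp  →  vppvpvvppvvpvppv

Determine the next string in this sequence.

Replace each of the 16 characters of vppvpvvppvvpvppv in place — vp pv pv vp pv vp vp pv pv vp vp pv vp pv pv vp — and concatenate.

vppvpvvppvvpvppvpvvpvppvvppvpvvp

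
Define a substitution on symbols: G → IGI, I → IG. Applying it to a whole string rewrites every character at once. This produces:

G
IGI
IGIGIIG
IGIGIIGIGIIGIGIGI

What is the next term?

Replace each of the 17 characters of IGIGIIGIGIIGIGIGI in place — IG IGI IG IGI IG IG IGI IG IGI IG IG IGI IG IGI IG IGI IG — and concatenate.

IGIGIIGIGIIGIGIGIIGIGIIGIGIGIIGIGIIGIGIIG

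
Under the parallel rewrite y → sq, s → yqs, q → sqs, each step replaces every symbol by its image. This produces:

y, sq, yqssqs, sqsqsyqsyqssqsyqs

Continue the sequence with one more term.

yqssqsyqssqsyqssqsqsyqssqsqsyqsyqssqsyqssqsqsyqs

Replace each of the 17 characters of sqsqsyqsyqssqsyqs in place — yqs sqs yqs sqs yqs sq sqs yqs sq sqs yqs yqs sqs yqs sq sqs yqs — and concatenate.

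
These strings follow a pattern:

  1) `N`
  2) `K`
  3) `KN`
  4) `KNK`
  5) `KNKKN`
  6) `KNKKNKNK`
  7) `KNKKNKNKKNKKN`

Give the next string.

KNKKNKNKKNKKNKNKKNKNK

From term 3 onward, concatenate the last term with the second-to-last: K·N = KN, KN·K = KNK, …
The next term joins KNKKNKNKKNKKN and KNKKNKNK.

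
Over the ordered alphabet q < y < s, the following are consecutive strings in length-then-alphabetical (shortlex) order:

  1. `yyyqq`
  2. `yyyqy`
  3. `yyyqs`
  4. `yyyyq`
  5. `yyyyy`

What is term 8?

yyysy

Continuing the enumeration 3 steps past yyyyy: yyyyy → yyyys → yyysq → (answer).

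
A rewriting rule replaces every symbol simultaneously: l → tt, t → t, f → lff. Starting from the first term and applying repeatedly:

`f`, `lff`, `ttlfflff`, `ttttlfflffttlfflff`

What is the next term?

φ(ttttlfflffttlfflff) expands symbol-by-symbol to t t t t tt lff lff tt lff lff t t tt lff lff tt lff lff; joining the 18 pieces gives the next term.

ttttttlfflffttlfflffttttlfflffttlfflff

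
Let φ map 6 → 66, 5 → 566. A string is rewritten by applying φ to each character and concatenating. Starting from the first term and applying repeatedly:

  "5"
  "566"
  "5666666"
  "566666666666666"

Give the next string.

5666666666666666666666666666666

φ(566666666666666) expands symbol-by-symbol to 566 66 66 66 66 66 66 66 66 66 66 66 66 66 66; joining the 15 pieces gives the next term.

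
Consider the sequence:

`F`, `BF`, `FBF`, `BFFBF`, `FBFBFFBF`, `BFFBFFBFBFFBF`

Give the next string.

FBFBFFBFBFFBFFBFBFFBF

From term 3 onward, concatenate the second-to-last term with the last: F·BF = FBF, BF·FBF = BFFBF, …
So term 7 is FBFBFFBF·BFFBFFBFBFFBF.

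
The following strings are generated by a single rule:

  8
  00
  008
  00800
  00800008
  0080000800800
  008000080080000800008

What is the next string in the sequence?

This is a Fibonacci-style word recurrence s(k) = s(k−1)·s(k−2): e.g. 00·8 = 008.
The next term joins 008000080080000800008 and 0080000800800.

0080000800800008000080080000800800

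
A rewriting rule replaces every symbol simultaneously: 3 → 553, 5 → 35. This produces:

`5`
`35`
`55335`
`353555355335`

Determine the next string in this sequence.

Apply φ to 353555355335 symbol by symbol: 3→553, 5→35, 3→553, 5→35, 5→35, 5→35, 3→553, 5→35, 5→35, 3→553, 3→553, 5→35; joined: 553 35 553 35 35 35 553 35 35 553 553 35.

55335553353535553353555355335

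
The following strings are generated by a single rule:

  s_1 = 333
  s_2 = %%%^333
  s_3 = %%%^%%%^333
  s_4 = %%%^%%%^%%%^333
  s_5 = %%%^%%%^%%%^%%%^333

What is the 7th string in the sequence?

Each term is the previous one with %%%^ prepended.
From %%%^%%%^%%%^%%%^333, 2 further steps: %%%^%%%^%%%^%%%^333 → %%%^%%%^%%%^%%%^%%%^333 → (answer).

%%%^%%%^%%%^%%%^%%%^%%%^333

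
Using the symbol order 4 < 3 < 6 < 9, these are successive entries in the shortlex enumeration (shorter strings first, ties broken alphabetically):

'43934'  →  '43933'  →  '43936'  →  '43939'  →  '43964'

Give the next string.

The successor of 43964 increments the rightmost position that isn't already 9 and resets every position after it to 4.

43963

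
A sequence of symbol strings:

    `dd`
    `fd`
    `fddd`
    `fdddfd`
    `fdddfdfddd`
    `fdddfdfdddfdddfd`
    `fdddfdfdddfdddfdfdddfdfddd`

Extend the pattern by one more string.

fdddfdfdddfdddfdfdddfdfdddfdddfdfdddfdddfd

Each term (from the third on) is the previous term followed by the one before it: term 3 = fd·dd = fddd.
Continuing: fdddfdfdddfdddfdfdddfdfddd · fdddfdfdddfdddfd gives term 8.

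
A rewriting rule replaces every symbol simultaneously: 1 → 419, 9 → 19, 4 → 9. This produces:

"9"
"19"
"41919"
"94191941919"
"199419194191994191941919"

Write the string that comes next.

Replace each of the 24 characters of 199419194191994191941919 in place — 419 19 19 9 419 19 419 19 9 419 19 419 19 19 9 419 19 419 19 9 419 19 419 19 — and concatenate.

41919199419194191994191941919199419194191994191941919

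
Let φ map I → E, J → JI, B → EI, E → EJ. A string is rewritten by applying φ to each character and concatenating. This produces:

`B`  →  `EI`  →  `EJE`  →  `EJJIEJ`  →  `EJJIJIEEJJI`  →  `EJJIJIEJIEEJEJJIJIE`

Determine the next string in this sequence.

Rewriting the 19 symbols of EJJIJIEJIEEJEJJIJIE one by one yields EJ JI JI E JI E EJ JI E EJ EJ JI EJ JI JI E JI E EJ; concatenated:

EJJIJIEJIEEJJIEEJEJJIEJJIJIEJIEEJ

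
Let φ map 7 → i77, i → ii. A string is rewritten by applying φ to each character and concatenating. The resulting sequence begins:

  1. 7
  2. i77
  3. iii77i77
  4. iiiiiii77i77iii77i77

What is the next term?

iiiiiiiiiiiiiii77i77iii77i77iiiiiii77i77iii77i77

φ(iiiiiii77i77iii77i77) expands symbol-by-symbol to ii ii ii ii ii ii ii i77 i77 ii i77 i77 ii ii ii i77 i77 ii i77 i77; joining the 20 pieces gives the next term.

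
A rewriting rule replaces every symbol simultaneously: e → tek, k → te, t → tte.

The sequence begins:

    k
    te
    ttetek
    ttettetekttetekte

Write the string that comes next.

Rewriting the 17 symbols of ttettetekttetekte one by one yields tte tte tek tte tte tek tte tek te tte tte tek tte tek te tte tek; concatenated:

ttettetekttettetekttetektettettetekttetektettetek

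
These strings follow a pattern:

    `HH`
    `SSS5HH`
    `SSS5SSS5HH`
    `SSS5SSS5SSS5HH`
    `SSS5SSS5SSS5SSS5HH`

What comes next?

Every step adds SSS5 at the front: s(k+1) = SSS5·s(k).
Applying this once more to SSS5SSS5SSS5SSS5HH:

SSS5SSS5SSS5SSS5SSS5HH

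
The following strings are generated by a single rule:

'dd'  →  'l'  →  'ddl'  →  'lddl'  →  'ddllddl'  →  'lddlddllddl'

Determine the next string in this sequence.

ddllddllddlddllddl

From term 3 onward, concatenate the second-to-last term with the last: dd·l = ddl, l·ddl = lddl, …
So term 7 is ddllddl·lddlddllddl.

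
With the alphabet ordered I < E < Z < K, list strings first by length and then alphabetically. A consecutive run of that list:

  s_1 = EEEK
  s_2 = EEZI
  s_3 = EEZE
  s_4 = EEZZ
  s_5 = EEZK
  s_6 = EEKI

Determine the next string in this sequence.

Treat EEKI as a base-4 numeral over the given alphabet and add one, carrying through any trailing K's.

EEKE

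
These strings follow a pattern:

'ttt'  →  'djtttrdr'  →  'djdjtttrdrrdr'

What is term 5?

djdjdjdjtttrdrrdrrdrrdr

Each term wraps the previous one in dj on the left and rdr on the right.
From djdjtttrdrrdr, 2 further steps: djdjtttrdrrdr → djdjdjtttrdrrdrrdr → (answer).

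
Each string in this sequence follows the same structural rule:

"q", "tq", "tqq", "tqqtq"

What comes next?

Each term (from the third on) is the previous term followed by the one before it: term 3 = tq·q = tqq.
The next term joins tqqtq and tqq.

tqqtqtqq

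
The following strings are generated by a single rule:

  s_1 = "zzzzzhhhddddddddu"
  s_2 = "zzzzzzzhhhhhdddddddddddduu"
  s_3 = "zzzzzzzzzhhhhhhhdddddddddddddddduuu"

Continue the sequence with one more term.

Reading off run lengths: z runs 5, 7, 9; h runs 3, 5, 7; d runs 8, 12, 16; u runs 1, 2, 3 — each is linear in n, where the shown terms are n = 2, 3, 4.
For the next term, n = 5, so the run lengths are 11, 9, 20, 4.

zzzzzzzzzzzhhhhhhhhhdddddddddddddddddddduuuu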